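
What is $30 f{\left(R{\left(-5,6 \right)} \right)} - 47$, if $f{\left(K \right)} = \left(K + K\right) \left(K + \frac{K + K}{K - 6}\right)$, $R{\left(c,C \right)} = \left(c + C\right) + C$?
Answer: $8773$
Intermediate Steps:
$R{\left(c,C \right)} = c + 2 C$ ($R{\left(c,C \right)} = \left(C + c\right) + C = c + 2 C$)
$f{\left(K \right)} = 2 K \left(K + \frac{2 K}{-6 + K}\right)$
$30 f{\left(R{\left(-5,6 \right)} \right)} - 47 = 30 \frac{2 \left(-5 + 2 \cdot 6\right)^{2} \left(-4 + \left(-5 + 2 \cdot 6\right)\right)}{-6 + \left(-5 + 2 \cdot 6\right)} - 47 = 30 \frac{2 \left(-5 + 12\right)^{2} \left(-4 + \left(-5 + 12\right)\right)}{-6 + \left(-5 + 12\right)} - 47 = 30 \frac{2 \cdot 7^{2} \left(-4 + 7\right)}{-6 + 7} - 47 = 30 \cdot 2 \cdot 49 \cdot 1^{-1} \cdot 3 - 47 = 30 \cdot 2 \cdot 49 \cdot 1 \cdot 3 - 47 = 30 \cdot 294 - 47 = 8820 - 47 = 8773$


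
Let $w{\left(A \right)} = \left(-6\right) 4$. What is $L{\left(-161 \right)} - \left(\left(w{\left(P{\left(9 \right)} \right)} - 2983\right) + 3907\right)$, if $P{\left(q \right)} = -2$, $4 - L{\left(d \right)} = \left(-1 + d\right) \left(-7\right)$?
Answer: $-2030$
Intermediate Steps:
$L{\left(d \right)} = -3 + 7 d$ ($L{\left(d \right)} = 4 - \left(-1 + d\right) \left(-7\right) = 4 - \left(7 - 7 d\right) = 4 + \left(-7 + 7 d\right) = -3 + 7 d$)
$w{\left(A \right)} = -24$
$L{\left(-161 \right)} - \left(\left(w{\left(P{\left(9 \right)} \right)} - 2983\right) + 3907\right) = \left(-3 + 7 \left(-161\right)\right) - \left(\left(-24 - 2983\right) + 3907\right) = \left(-3 - 1127\right) - \left(-3007 + 3907\right) = -1130 - 900 = -2030$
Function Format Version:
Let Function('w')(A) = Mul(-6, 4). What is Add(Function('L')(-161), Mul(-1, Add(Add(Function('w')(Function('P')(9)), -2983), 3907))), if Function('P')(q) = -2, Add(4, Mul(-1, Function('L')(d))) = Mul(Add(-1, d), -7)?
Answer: -2030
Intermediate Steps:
Function('L')(d) = Add(-3, Mul(7, d)) (Function('L')(d) = Add(4, Mul(-1, Mul(Add(-1, d), -7))) = Add(4, Mul(-1, Add(7, Mul(-7, d)))) = Add(4, Add(-7, Mul(7, d))) = Add(-3, Mul(7, d)))
Function('w')(A) = -24
Add(Function('L')(-161), Mul(-1, Add(Add(Function('w')(Function('P')(9)), -2983), 3907))) = Add(Add(-3, Mul(7, -161)), Mul(-1, Add(Add(-24, -2983), 3907))) = Add(Add(-3, -1127), Mul(-1, Add(-3007, 3907))) = Add(-1130, Mul(-1, 900)) = Add(-1130, -900) = -2030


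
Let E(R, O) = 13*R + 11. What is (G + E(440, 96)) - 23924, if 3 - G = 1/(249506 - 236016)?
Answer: -245383101/13490 ≈ -18190.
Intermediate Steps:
G = 40469/13490 (G = 3 - 1/(249506 - 236016) = 3 - 1/13490 = 40469/13490 ≈ 2.9999)
E(R, O) = 11 + 13*R
(G + E(440, 96)) - 23924 = (40469/13490 + (11 + 13*440)) - 23924 = (40469/13490 + (11 + 5720)) - 23924 = (40469/13490 + 5731) - 23924 = 77351659/13490 - 23924 = -245383101/13490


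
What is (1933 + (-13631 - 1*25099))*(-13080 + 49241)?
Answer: -1330616317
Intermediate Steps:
(1933 + (-13631 - 1*25099))*(-13080 + 49241) = (1933 + (-13631 - 25099))*36161 = (1933 - 38730)*36161 = -36797*36161 = -1330616317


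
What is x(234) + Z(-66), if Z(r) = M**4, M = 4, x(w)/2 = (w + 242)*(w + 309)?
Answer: 517192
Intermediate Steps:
x(w) = 2*(242 + w)*(309 + w) (x(w) = 2*((w + 242)*(w + 309)) = 2*((242 + w)*(309 + w)) = 2*(242 + w)*(309 + w))
Z(r) = 256 (Z(r) = 4**4 = 256)
x(234) + Z(-66) = (149556 + 2*234**2 + 1102*234) + 256 = (149556 + 2*54756 + 257868) + 256 = (149556 + 109512 + 257868) + 256 = 516936 + 256 = 517192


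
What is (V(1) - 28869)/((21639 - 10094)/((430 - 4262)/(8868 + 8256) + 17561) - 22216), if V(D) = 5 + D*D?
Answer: 2169853464429/1670097981383 ≈ 1.2992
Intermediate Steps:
V(D) = 5 + D²
(V(1) - 28869)/((21639 - 10094)/((430 - 4262)/(8868 + 8256) + 17561) - 22216) = ((5 + 1²) - 28869)/((21639 - 10094)/((430 - 4262)/(8868 + 8256) + 17561) - 22216) = ((5 + 1) - 28869)/(11545/(-3832/17124 + 17561) - 22216) = (6 - 28869)/(11545/(-3832*1/17124 + 17561) - 22216) = -28863/(11545/(-958/4281 + 17561) - 22216) = -28863/(11545/(75177683/4281) - 22216) = -28863/(11545*(4281/75177683) - 22216) = -28863/(49424145/75177683 - 22216) = -28863/(-1670097981383/75177683) = -28863*(-75177683/1670097981383) = 2169853464429/1670097981383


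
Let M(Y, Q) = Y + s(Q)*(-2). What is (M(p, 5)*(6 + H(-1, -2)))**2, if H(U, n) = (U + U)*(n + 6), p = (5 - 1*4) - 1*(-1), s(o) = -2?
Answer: 144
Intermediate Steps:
p = 2 (p = (5 - 4) + 1 = 1 + 1 = 2)
M(Y, Q) = 4 + Y (M(Y, Q) = Y - 2*(-2) = Y + 4 = 4 + Y)
H(U, n) = 2*U*(6 + n) (H(U, n) = (2*U)*(6 + n) = 2*U*(6 + n))
(M(p, 5)*(6 + H(-1, -2)))**2 = ((4 + 2)*(6 + 2*(-1)*(6 - 2)))**2 = (6*(6 + 2*(-1)*4))**2 = (6*(6 - 8))**2 = (6*(-2))**2 = (-12)**2 = 144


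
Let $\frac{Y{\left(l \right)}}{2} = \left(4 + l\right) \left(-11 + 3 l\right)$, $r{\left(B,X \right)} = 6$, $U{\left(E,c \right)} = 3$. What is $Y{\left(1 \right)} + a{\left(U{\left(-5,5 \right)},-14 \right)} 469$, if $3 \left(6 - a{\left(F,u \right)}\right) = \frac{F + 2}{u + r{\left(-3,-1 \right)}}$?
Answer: $\frac{67961}{24} \approx 2831.7$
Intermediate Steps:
$Y{\left(l \right)} = 2 \left(-11 + 3 l\right) \left(4 + l\right)$ ($Y{\left(l \right)} = 2 \left(4 + l\right) \left(-11 + 3 l\right) = 2 \left(-11 + 3 l\right) \left(4 + l\right)$)
$a{\left(F,u \right)} = 6 - \frac{2 + F}{3 \left(6 + u\right)}$ ($a{\left(F,u \right)} = 6 - \frac{\left(F + 2\right) \frac{1}{u + 6}}{3} = 6 - \frac{\left(2 + F\right) \frac{1}{6 + u}}{3} = 6 - \frac{\frac{1}{6 + u} \left(2 + F\right)}{3} = 6 - \frac{2 + F}{3 \left(6 + u\right)}$)
$Y{\left(1 \right)} + a{\left(U{\left(-5,5 \right)},-14 \right)} 469 = \left(-88 + 2 \cdot 1 + 6 \cdot 1^{2}\right) + \frac{106 - 3 + 18 \left(-14\right)}{3 \left(6 - 14\right)} 469 = \left(-88 + 2 + 6 \cdot 1\right) + \frac{106 - 3 - 252}{3 \left(-8\right)} 469 = \left(-88 + 2 + 6\right) + \frac{1}{3} \left(- \frac{1}{8}\right) \left(-149\right) 469 = -80 + \frac{149}{24} \cdot 469 = -80 + \frac{69881}{24} = \frac{67961}{24}$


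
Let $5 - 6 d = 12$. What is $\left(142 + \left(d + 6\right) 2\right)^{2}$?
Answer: $\frac{207025}{9} \approx 23003.0$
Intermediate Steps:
$d = - \frac{7}{6}$ ($d = \frac{5}{6} - 2 = - \frac{7}{6} \approx -1.1667$)
$\left(142 + \left(d + 6\right) 2\right)^{2} = \left(142 + \left(- \frac{7}{6} + 6\right) 2\right)^{2} = \left(142 + \frac{29}{6} \cdot 2\right)^{2} = \left(142 + \frac{29}{3}\right)^{2} = \left(\frac{455}{3}\right)^{2} = \frac{207025}{9}$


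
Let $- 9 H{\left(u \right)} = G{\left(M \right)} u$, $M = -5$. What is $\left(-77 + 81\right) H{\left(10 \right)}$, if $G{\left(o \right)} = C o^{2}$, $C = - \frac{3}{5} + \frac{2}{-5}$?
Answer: $\frac{1000}{9} \approx 111.11$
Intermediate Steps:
$C = -1$ ($C = \left(-3\right) \frac{1}{5} + 2 \left(- \frac{1}{5}\right) = - \frac{3}{5} - \frac{2}{5} = -1$)
$G{\left(o \right)} = - o^{2}$
$H{\left(u \right)} = \frac{25 u}{9}$ ($H{\left(u \right)} = - \frac{- \left(-5\right)^{2} u}{9} = - \frac{\left(-1\right) 25 u}{9} = - \frac{\left(-25\right) u}{9} = \frac{25 u}{9}$)
$\left(-77 + 81\right) H{\left(10 \right)} = \left(-77 + 81\right) \frac{25}{9} \cdot 10 = 4 \cdot \frac{250}{9} = \frac{1000}{9}$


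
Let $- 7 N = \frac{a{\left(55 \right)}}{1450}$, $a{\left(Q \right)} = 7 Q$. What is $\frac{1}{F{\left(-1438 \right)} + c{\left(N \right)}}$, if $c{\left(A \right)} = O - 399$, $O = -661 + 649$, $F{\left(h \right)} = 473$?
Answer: $\frac{1}{62} \approx 0.016129$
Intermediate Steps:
$N = - \frac{11}{290}$ ($N = - \frac{7 \cdot 55 \cdot \frac{1}{1450}}{7} = - \frac{385 \cdot \frac{1}{1450}}{7} = \left(- \frac{1}{7}\right) \frac{77}{290} = - \frac{11}{290} \approx -0.037931$)
$O = -12$
$c{\left(A \right)} = -411$ ($c{\left(A \right)} = -12 - 399 = -411$)
$\frac{1}{F{\left(-1438 \right)} + c{\left(N \right)}} = \frac{1}{473 - 411} = \frac{1}{62}$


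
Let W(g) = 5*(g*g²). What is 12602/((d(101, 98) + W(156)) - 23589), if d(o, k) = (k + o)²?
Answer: 6301/9499046 ≈ 0.00066333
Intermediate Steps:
W(g) = 5*g³
12602/((d(101, 98) + W(156)) - 23589) = 12602/(((98 + 101)² + 5*156³) - 23589) = 12602/((199² + 5*3796416) - 23589) = 12602/((39601 + 18982080) - 23589) = 12602/(19021681 - 23589) = 12602/18998092 = 12602*(1/18998092) = 6301/9499046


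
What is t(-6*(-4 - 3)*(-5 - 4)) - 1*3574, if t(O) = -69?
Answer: -3643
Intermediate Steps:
t(-6*(-4 - 3)*(-5 - 4)) - 1*3574 = -69 - 1*3574 = -69 - 3574 = -3643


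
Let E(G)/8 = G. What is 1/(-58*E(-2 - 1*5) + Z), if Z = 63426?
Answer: 1/66674 ≈ 1.4998e-5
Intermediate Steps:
E(G) = 8*G
1/(-58*E(-2 - 1*5) + Z) = 1/(-464*(-2 - 1*5) + 63426) = 1/(-464*(-2 - 5) + 63426) = 1/(-464*(-7) + 63426) = 1/(-58*(-56) + 63426) = 1/(3248 + 63426) = 1/66674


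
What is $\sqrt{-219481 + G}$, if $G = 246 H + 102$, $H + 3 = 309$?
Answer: $i \sqrt{144103} \approx 379.61 i$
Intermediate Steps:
$H = 306$ ($H = -3 + 309 = 306$)
$G = 75378$ ($G = 246 \cdot 306 + 102 = 75276 + 102 = 75378$)
$\sqrt{-219481 + G} = \sqrt{-219481 + 75378} = \sqrt{-144103} = i \sqrt{144103}$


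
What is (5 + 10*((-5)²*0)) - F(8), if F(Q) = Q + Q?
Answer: -11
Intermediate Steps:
F(Q) = 2*Q
(5 + 10*((-5)²*0)) - F(8) = (5 + 10*((-5)²*0)) - 2*8 = (5 + 10*(25*0)) - 1*16 = (5 + 10*0) - 16 = (5 + 0) - 16 = 5 - 16 = -11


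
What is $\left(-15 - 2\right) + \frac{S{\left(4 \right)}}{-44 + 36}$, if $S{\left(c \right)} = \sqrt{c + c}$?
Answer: $-17 - \frac{\sqrt{2}}{4} \approx -17.354$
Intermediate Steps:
$S{\left(c \right)} = \sqrt{2} \sqrt{c}$ ($S{\left(c \right)} = \sqrt{2 c} = \sqrt{2} \sqrt{c}$)
$\left(-15 - 2\right) + \frac{S{\left(4 \right)}}{-44 + 36} = \left(-15 - 2\right) + \frac{\sqrt{2} \sqrt{4}}{-44 + 36} = -17 + \frac{\sqrt{2} \cdot 2}{-8} = -17 + 2 \sqrt{2} \left(- \frac{1}{8}\right) = -17 - \frac{\sqrt{2}}{4}$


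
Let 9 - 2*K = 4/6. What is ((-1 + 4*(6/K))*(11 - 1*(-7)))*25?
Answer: 2142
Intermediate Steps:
K = 25/6 (K = 9/2 - 2/6 = 9/2 - ½*⅔ = 9/2 - ⅓ = 25/6 ≈ 4.1667)
((-1 + 4*(6/K))*(11 - 1*(-7)))*25 = ((-1 + 4*(6/(25/6)))*(11 - 1*(-7)))*25 = ((-1 + 4*(6*(6/25)))*(11 + 7))*25 = ((-1 + 4*(36/25))*18)*25 = ((-1 + 144/25)*18)*25 = ((119/25)*18)*25 = (2142/25)*25 = 2142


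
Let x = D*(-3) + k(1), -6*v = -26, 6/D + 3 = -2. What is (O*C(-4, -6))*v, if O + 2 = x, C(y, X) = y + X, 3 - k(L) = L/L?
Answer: -156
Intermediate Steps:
k(L) = 2 (k(L) = 3 - L/L = 3 - 1*1 = 3 - 1 = 2)
D = -6/5 (D = 6/(-3 - 2) = 6/(-5) = 6*(-⅕) = -6/5 ≈ -1.2000)
C(y, X) = X + y
v = 13/3 (v = -⅙*(-26) = 13/3 ≈ 4.3333)
x = 28/5 (x = -6/5*(-3) + 2 = 18/5 + 2 = 28/5 ≈ 5.6000)
O = 18/5 (O = -2 + 28/5 = 18/5 ≈ 3.6000)
(O*C(-4, -6))*v = (18*(-6 - 4)/5)*(13/3) = ((18/5)*(-10))*(13/3) = -36*13/3 = -156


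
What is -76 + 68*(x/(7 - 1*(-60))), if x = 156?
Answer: 5516/67 ≈ 82.328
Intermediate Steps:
-76 + 68*(x/(7 - 1*(-60))) = -76 + 68*(156/(7 - 1*(-60))) = -76 + 68*(156/(7 + 60)) = -76 + 68*(156/67) = -76 + 10608/67 = 5516/67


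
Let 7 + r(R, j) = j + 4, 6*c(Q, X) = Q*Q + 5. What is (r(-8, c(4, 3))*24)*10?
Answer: 120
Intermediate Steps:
c(Q, X) = 5/6 + Q**2/6 (c(Q, X) = (Q*Q + 5)/6 = (Q**2 + 5)/6 = (5 + Q**2)/6 = 5/6 + Q**2/6)
r(R, j) = -3 + j (r(R, j) = -7 + (j + 4) = -7 + (4 + j) = -3 + j)
(r(-8, c(4, 3))*24)*10 = ((-3 + (5/6 + (1/6)*4**2))*24)*10 = ((-3 + (5/6 + (1/6)*16))*24)*10 = ((-3 + (5/6 + 8/3))*24)*10 = ((-3 + 7/2)*24)*10 = ((1/2)*24)*10 = 12*10 = 120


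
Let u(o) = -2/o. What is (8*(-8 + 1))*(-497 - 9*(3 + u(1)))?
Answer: 28336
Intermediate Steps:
(8*(-8 + 1))*(-497 - 9*(3 + u(1))) = (8*(-8 + 1))*(-497 - 9*(3 - 2/1)) = (8*(-7))*(-497 - 9*(3 - 2*1)) = -56*(-497 - 9*(3 - 2)) = -56*(-497 - 9*1) = -56*(-497 - 9) = -56*(-506) = 28336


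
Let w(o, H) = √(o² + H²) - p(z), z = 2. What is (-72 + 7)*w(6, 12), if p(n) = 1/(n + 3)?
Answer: 13 - 390*√5 ≈ -859.07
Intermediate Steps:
p(n) = 1/(3 + n)
w(o, H) = -⅕ + √(H² + o²) (w(o, H) = √(o² + H²) - 1/(3 + 2) = √(H² + o²) - 1/5 = √(H² + o²) - 1*⅕ = √(H² + o²) - ⅕ = -⅕ + √(H² + o²))
(-72 + 7)*w(6, 12) = (-72 + 7)*(-⅕ + √(12² + 6²)) = -65*(-⅕ + √(144 + 36)) = -65*(-⅕ + √180) = -65*(-⅕ + 6*√5) = 13 - 390*√5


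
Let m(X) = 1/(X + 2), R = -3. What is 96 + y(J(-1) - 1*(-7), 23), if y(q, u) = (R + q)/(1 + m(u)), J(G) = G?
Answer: 2571/26 ≈ 98.885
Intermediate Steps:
m(X) = 1/(2 + X)
y(q, u) = (-3 + q)/(1 + 1/(2 + u))
96 + y(J(-1) - 1*(-7), 23) = 96 + (-3 + (-1 - 1*(-7)))*(2 + 23)/(3 + 23) = 96 + (-3 + (-1 + 7))*25/26 = 96 + (1/26)*(-3 + 6)*25 = 96 + (1/26)*3*25 = 96 + 75/26 = 2571/26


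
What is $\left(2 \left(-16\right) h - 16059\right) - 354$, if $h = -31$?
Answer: $-15421$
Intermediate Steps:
$\left(2 \left(-16\right) h - 16059\right) - 354 = \left(2 \left(-16\right) \left(-31\right) - 16059\right) - 354 = \left(\left(-32\right) \left(-31\right) - 16059\right) - 354 = \left(992 - 16059\right) - 354 = -15067 - 354 = -15421$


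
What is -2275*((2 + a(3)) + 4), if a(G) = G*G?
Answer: -34125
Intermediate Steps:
a(G) = G²
-2275*((2 + a(3)) + 4) = -2275*((2 + 3²) + 4) = -2275*((2 + 9) + 4) = -2275*(11 + 4) = -2275*15 = -34125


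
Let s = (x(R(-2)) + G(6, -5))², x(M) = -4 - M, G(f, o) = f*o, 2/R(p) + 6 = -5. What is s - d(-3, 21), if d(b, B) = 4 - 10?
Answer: 139110/121 ≈ 1149.7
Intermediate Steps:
R(p) = -2/11 (R(p) = 2/(-6 - 5) = 2/(-11) = 2*(-1/11) = -2/11)
d(b, B) = -6
s = 138384/121 (s = ((-4 - 1*(-2/11)) + 6*(-5))² = ((-4 + 2/11) - 30)² = (-42/11 - 30)² = (-372/11)² = 138384/121 ≈ 1143.7)
s - d(-3, 21) = 138384/121 - 1*(-6) = 138384/121 + 6 = 139110/121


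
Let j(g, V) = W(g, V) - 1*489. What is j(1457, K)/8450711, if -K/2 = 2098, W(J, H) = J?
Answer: 968/8450711 ≈ 0.00011455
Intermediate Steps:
K = -4196 (K = -2*2098 = -4196)
j(g, V) = -489 + g (j(g, V) = g - 1*489 = g - 489 = -489 + g)
j(1457, K)/8450711 = (-489 + 1457)/8450711 = 968*(1/8450711) = 968/8450711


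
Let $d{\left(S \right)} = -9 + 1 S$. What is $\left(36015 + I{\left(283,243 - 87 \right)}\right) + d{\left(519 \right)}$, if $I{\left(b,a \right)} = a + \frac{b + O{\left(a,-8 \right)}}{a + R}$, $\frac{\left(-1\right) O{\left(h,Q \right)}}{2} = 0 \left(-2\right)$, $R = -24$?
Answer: $\frac{4842175}{132} \approx 36683.0$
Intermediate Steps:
$d{\left(S \right)} = -9 + S$
$O{\left(h,Q \right)} = 0$ ($O{\left(h,Q \right)} = - 2 \cdot 0 \left(-2\right) = \left(-2\right) 0 = 0$)
$I{\left(b,a \right)} = a + \frac{b}{-24 + a}$ ($I{\left(b,a \right)} = a + \frac{b + 0}{a - 24} = a + \frac{b}{-24 + a}$)
$\left(36015 + I{\left(283,243 - 87 \right)}\right) + d{\left(519 \right)} = \left(36015 + \frac{283 + \left(243 - 87\right)^{2} - 24 \left(243 - 87\right)}{-24 + \left(243 - 87\right)}\right) + \left(-9 + 519\right) = \left(36015 + \frac{283 + 156^{2} - 3744}{-24 + 156}\right) + 510 = \left(36015 + \frac{283 + 24336 - 3744}{132}\right) + 510 = \left(36015 + \frac{1}{132} \cdot 20875\right) + 510 = \left(36015 + \frac{20875}{132}\right) + 510 = \frac{4774855}{132} + 510 = \frac{4842175}{132}$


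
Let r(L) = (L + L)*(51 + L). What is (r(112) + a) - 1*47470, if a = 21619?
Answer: 10661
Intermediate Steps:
r(L) = 2*L*(51 + L) (r(L) = (2*L)*(51 + L) = 2*L*(51 + L))
(r(112) + a) - 1*47470 = (2*112*(51 + 112) + 21619) - 1*47470 = (2*112*163 + 21619) - 47470 = (36512 + 21619) - 47470 = 58131 - 47470 = 10661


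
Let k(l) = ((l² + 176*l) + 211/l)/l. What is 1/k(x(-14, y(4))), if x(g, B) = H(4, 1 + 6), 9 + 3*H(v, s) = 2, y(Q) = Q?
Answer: 147/31226 ≈ 0.0047076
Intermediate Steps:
H(v, s) = -7/3 (H(v, s) = -3 + (⅓)*2 = -3 + ⅔ = -7/3)
x(g, B) = -7/3
k(l) = (l² + 176*l + 211/l)/l
1/k(x(-14, y(4))) = 1/(176 - 7/3 + 211/(-7/3)²) = 1/(176 - 7/3 + 211*(9/49)) = 1/(176 - 7/3 + 1899/49) = 1/(31226/147) = 147/31226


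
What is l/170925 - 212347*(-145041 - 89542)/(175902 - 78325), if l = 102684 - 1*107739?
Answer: 567619059966446/1111889915 ≈ 5.1050e+5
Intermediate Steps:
l = -5055 (l = 102684 - 107739 = -5055)
l/170925 - 212347*(-145041 - 89542)/(175902 - 78325) = -5055/170925 - 212347*(-145041 - 89542)/(175902 - 78325) = -5055*1/170925 - 212347/(97577/(-234583)) = -337/11395 - 212347/(97577*(-1/234583)) = -337/11395 - 212347/(-97577/234583) = -337/11395 - 212347*(-234583/97577) = -337/11395 + 49812996301/97577 = 567619059966446/1111889915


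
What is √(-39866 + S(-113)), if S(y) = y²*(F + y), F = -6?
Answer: I*√1559377 ≈ 1248.8*I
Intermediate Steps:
S(y) = y²*(-6 + y)
√(-39866 + S(-113)) = √(-39866 + (-113)²*(-6 - 113)) = √(-39866 + 12769*(-119)) = √(-39866 - 1519511) = √(-1559377) = I*√1559377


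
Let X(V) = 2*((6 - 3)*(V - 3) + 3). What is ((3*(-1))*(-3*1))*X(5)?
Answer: 162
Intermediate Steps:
X(V) = -12 + 6*V (X(V) = 2*(3*(-3 + V) + 3) = 2*((-9 + 3*V) + 3) = 2*(-6 + 3*V) = -12 + 6*V)
((3*(-1))*(-3*1))*X(5) = ((3*(-1))*(-3*1))*(-12 + 6*5) = (-3*(-3))*(-12 + 30) = 9*18 = 162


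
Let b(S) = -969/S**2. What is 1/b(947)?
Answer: -896809/969 ≈ -925.50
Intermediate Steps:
b(S) = -969/S**2
1/b(947) = 1/(-969/947**2) = 1/(-969*1/896809) = 1/(-969/896809) = -896809/969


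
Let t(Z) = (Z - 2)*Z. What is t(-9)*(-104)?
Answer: -10296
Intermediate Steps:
t(Z) = Z*(-2 + Z) (t(Z) = (-2 + Z)*Z = Z*(-2 + Z))
t(-9)*(-104) = -9*(-2 - 9)*(-104) = -9*(-11)*(-104) = 99*(-104) = -10296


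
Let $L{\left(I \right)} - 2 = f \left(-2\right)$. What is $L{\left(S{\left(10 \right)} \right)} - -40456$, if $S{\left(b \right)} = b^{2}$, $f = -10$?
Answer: $40478$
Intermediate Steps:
$L{\left(I \right)} = 22$ ($L{\left(I \right)} = 2 - -20 = 2 + 20 = 22$)
$L{\left(S{\left(10 \right)} \right)} - -40456 = 22 - -40456 = 22 + 40456 = 40478$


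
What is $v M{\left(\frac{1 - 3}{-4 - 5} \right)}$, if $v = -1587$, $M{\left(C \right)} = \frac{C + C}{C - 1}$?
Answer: $\frac{6348}{7} \approx 906.86$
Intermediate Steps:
$M{\left(C \right)} = \frac{2 C}{-1 + C}$
$v M{\left(\frac{1 - 3}{-4 - 5} \right)} = - 1587 \frac{2 \frac{1 - 3}{-4 - 5}}{-1 + \frac{1 - 3}{-4 - 5}} = - 1587 \frac{2 \left(- \frac{2}{-9}\right)}{-1 - \frac{2}{-9}} = - 1587 \frac{2 \left(\left(-2\right) \left(- \frac{1}{9}\right)\right)}{-1 - - \frac{2}{9}} = - 1587 \cdot 2 \cdot \frac{2}{9} \frac{1}{-1 + \frac{2}{9}} = - 1587 \cdot 2 \cdot \frac{2}{9} \frac{1}{- \frac{7}{9}} = - 1587 \cdot 2 \cdot \frac{2}{9} \left(- \frac{9}{7}\right) = \left(-1587\right) \left(- \frac{4}{7}\right) = \frac{6348}{7}$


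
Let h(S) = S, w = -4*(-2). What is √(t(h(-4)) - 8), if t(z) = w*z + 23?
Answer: I*√17 ≈ 4.1231*I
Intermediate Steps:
w = 8
t(z) = 23 + 8*z (t(z) = 8*z + 23 = 23 + 8*z)
√(t(h(-4)) - 8) = √((23 + 8*(-4)) - 8) = √((23 - 32) - 8) = √(-9 - 8) = √(-17) = I*√17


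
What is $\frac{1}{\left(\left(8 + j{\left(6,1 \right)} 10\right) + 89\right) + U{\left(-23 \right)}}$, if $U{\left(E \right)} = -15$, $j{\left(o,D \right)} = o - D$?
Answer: $\frac{1}{132} \approx 0.0075758$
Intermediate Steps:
$\frac{1}{\left(\left(8 + j{\left(6,1 \right)} 10\right) + 89\right) + U{\left(-23 \right)}} = \frac{1}{\left(\left(8 + \left(6 - 1\right) 10\right) + 89\right) - 15} = \frac{1}{\left(\left(8 + 5 \cdot 10\right) + 89\right) - 15} = \frac{1}{\left(\left(8 + 50\right) + 89\right) - 15} = \frac{1}{\left(58 + 89\right) - 15} = \frac{1}{147 - 15} = \frac{1}{132}$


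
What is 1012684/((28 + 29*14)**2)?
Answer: 253171/47089 ≈ 5.3764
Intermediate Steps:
1012684/((28 + 29*14)**2) = 1012684/((28 + 406)**2) = 1012684/(434**2) = 1012684/188356 = 1012684*(1/188356) = 253171/47089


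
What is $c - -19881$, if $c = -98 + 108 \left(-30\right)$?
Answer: $16543$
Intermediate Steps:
$c = -3338$ ($c = -98 - 3240 = -3338$)
$c - -19881 = -3338 - -19881 = -3338 + 19881 = 16543$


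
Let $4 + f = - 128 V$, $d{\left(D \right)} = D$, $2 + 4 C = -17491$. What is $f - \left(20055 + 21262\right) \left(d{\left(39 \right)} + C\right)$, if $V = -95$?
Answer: $\frac{716361453}{4} \approx 1.7909 \cdot 10^{8}$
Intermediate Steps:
$C = - \frac{17493}{4}$ ($C = - \frac{1}{2} + \frac{1}{4} \left(-17491\right) = - \frac{1}{2} - \frac{17491}{4} = - \frac{17493}{4} \approx -4373.3$)
$f = 12156$ ($f = -4 - -12160 = -4 + 12160 = 12156$)
$f - \left(20055 + 21262\right) \left(d{\left(39 \right)} + C\right) = 12156 - \left(20055 + 21262\right) \left(39 - \frac{17493}{4}\right) = 12156 - 41317 \left(- \frac{17337}{4}\right) = 12156 - - \frac{716312829}{4} = 12156 + \frac{716312829}{4} = \frac{716361453}{4}$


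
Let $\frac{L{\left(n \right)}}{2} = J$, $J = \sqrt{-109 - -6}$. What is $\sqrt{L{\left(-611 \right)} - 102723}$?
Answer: $\sqrt{-102723 + 2 i \sqrt{103}} \approx 0.032 + 320.5 i$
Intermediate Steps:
$J = i \sqrt{103}$ ($J = \sqrt{-109 + \left(-45 + 51\right)} = \sqrt{-109 + 6} = \sqrt{-103} = i \sqrt{103} \approx 10.149 i$)
$L{\left(n \right)} = 2 i \sqrt{103}$
$\sqrt{L{\left(-611 \right)} - 102723} = \sqrt{2 i \sqrt{103} - 102723} = \sqrt{-102723 + 2 i \sqrt{103}}$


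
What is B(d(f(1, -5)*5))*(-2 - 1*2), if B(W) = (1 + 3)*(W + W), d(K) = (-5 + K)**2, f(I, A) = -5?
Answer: -28800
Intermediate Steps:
B(W) = 8*W (B(W) = 4*(2*W) = 8*W)
B(d(f(1, -5)*5))*(-2 - 1*2) = (8*(-5 - 5*5)**2)*(-2 - 1*2) = (8*(-5 - 25)**2)*(-2 - 2) = (8*(-30)**2)*(-4) = (8*900)*(-4) = 7200*(-4) = -28800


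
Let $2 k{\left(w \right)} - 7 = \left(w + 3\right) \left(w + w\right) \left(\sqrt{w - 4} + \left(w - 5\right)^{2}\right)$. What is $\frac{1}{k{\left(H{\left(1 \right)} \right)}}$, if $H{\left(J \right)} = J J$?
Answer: $\frac{90}{6139} - \frac{16 i \sqrt{3}}{18417} \approx 0.01466 - 0.0015047 i$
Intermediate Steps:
$H{\left(J \right)} = J^{2}$
$k{\left(w \right)} = \frac{7}{2} + w \left(3 + w\right) \left(\left(-5 + w\right)^{2} + \sqrt{-4 + w}\right)$ ($k{\left(w \right)} = \frac{7}{2} + \frac{\left(w + 3\right) \left(w + w\right) \left(\sqrt{w - 4} + \left(w - 5\right)^{2}\right)}{2} = \frac{7}{2} + \frac{\left(3 + w\right) 2 w \left(\sqrt{-4 + w} + \left(-5 + w\right)^{2}\right)}{2} = \frac{7}{2} + \frac{2 w \left(3 + w\right) \left(\left(-5 + w\right)^{2} + \sqrt{-4 + w}\right)}{2} = \frac{7}{2} + w \left(3 + w\right) \left(\left(-5 + w\right)^{2} + \sqrt{-4 + w}\right)$)
$\frac{1}{k{\left(H{\left(1 \right)} \right)}} = \frac{1}{\frac{7}{2} + \left(1^{2}\right)^{4} - 7 \left(1^{2}\right)^{3} - 5 \left(1^{2}\right)^{2} + 75 \cdot 1^{2} + \left(1^{2}\right)^{2} \sqrt{-4 + 1^{2}} + 3 \cdot 1^{2} \sqrt{-4 + 1^{2}}} = \frac{1}{\frac{7}{2} + 1^{4} - 7 \cdot 1^{3} - 5 \cdot 1^{2} + 75 \cdot 1 + 1^{2} \sqrt{-4 + 1} + 3 \cdot 1 \sqrt{-4 + 1}} = \frac{1}{\frac{7}{2} + 1 - 7 - 5 + 75 + 1 \sqrt{-3} + 3 \cdot 1 \sqrt{-3}} = \frac{1}{\frac{7}{2} + 1 - 7 - 5 + 75 + 1 i \sqrt{3} + 3 \cdot 1 i \sqrt{3}} = \frac{1}{\frac{7}{2} + 1 - 7 - 5 + 75 + i \sqrt{3} + 3 i \sqrt{3}} = \frac{1}{\frac{135}{2} + 4 i \sqrt{3}}$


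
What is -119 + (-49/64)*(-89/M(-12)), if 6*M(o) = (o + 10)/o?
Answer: 37345/16 ≈ 2334.1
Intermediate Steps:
M(o) = (10 + o)/(6*o) (M(o) = ((o + 10)/o)/6 = ((10 + o)/o)/6 = (10 + o)/(6*o))
-119 + (-49/64)*(-89/M(-12)) = -119 + (-49/64)*(-89*(-72/(10 - 12))) = -119 + (-49*1/64)*(-89/((1/6)*(-1/12)*(-2))) = -119 - (-4361)/(64*1/36) = -119 - (-4361)*36/64 = -119 - 49/64*(-3204) = -119 + 39249/16 = 37345/16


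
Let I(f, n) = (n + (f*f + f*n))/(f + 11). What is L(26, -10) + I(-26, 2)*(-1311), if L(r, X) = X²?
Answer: 274062/5 ≈ 54812.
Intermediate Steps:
I(f, n) = (n + f² + f*n)/(11 + f) (I(f, n) = (n + (f² + f*n))/(11 + f) = (n + f² + f*n)/(11 + f))
L(26, -10) + I(-26, 2)*(-1311) = (-10)² + ((2 + (-26)² - 26*2)/(11 - 26))*(-1311) = 100 + ((2 + 676 - 52)/(-15))*(-1311) = 100 - 1/15*626*(-1311) = 100 - 626/15*(-1311) = 100 + 273562/5 = 274062/5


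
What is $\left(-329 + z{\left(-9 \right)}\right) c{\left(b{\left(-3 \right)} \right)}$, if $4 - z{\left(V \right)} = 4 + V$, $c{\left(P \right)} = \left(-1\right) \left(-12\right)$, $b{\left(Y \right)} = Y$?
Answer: $-3840$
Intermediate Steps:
$c{\left(P \right)} = 12$
$z{\left(V \right)} = - V$ ($z{\left(V \right)} = 4 - \left(4 + V\right) = - V$)
$\left(-329 + z{\left(-9 \right)}\right) c{\left(b{\left(-3 \right)} \right)} = \left(-329 - -9\right) 12 = \left(-329 + 9\right) 12 = \left(-320\right) 12 = -3840$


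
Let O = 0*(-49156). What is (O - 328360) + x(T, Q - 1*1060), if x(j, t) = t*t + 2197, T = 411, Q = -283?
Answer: 1477486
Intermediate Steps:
O = 0
x(j, t) = 2197 + t² (x(j, t) = t² + 2197 = 2197 + t²)
(O - 328360) + x(T, Q - 1*1060) = (0 - 328360) + (2197 + (-283 - 1*1060)²) = -328360 + (2197 + (-283 - 1060)²) = -328360 + (2197 + (-1343)²) = -328360 + (2197 + 1803649) = -328360 + 1805846 = 1477486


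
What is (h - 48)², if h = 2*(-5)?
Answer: 3364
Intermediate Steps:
h = -10
(h - 48)² = (-10 - 48)² = (-58)² = 3364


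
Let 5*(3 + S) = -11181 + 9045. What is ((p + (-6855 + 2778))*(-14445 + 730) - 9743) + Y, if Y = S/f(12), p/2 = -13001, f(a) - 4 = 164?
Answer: 115506647043/280 ≈ 4.1252e+8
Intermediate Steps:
f(a) = 168 (f(a) = 4 + 164 = 168)
p = -26002 (p = 2*(-13001) = -26002)
S = -2151/5 (S = -3 + (-11181 + 9045)/5 = -3 + (1/5)*(-2136) = -3 - 2136/5 = -2151/5 ≈ -430.20)
Y = -717/280 (Y = -2151/5/168 = -2151/5*1/168 = -717/280 ≈ -2.5607)
((p + (-6855 + 2778))*(-14445 + 730) - 9743) + Y = ((-26002 + (-6855 + 2778))*(-14445 + 730) - 9743) - 717/280 = ((-26002 - 4077)*(-13715) - 9743) - 717/280 = (-30079*(-13715) - 9743) - 717/280 = (412533485 - 9743) - 717/280 = 412523742 - 717/280 = 115506647043/280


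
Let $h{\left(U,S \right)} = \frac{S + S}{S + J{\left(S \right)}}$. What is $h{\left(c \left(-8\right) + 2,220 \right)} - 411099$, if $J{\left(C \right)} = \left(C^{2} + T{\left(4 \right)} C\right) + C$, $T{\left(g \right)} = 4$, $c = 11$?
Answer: $- \frac{46454186}{113} \approx -4.111 \cdot 10^{5}$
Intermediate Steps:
$J{\left(C \right)} = C^{2} + 5 C$ ($J{\left(C \right)} = \left(C^{2} + 4 C\right) + C = C^{2} + 5 C$)
$h{\left(U,S \right)} = \frac{2 S}{S + S \left(5 + S\right)}$ ($h{\left(U,S \right)} = \frac{S + S}{S + S \left(5 + S\right)} = \frac{2 S}{S + S \left(5 + S\right)}$)
$h{\left(c \left(-8\right) + 2,220 \right)} - 411099 = \frac{2}{6 + 220} - 411099 = \frac{2}{226} - 411099 = 2 \cdot \frac{1}{226} - 411099 = \frac{1}{113} - 411099 = - \frac{46454186}{113}$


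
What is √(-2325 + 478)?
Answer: I*√1847 ≈ 42.977*I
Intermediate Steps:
√(-2325 + 478) = √(-1847) = I*√1847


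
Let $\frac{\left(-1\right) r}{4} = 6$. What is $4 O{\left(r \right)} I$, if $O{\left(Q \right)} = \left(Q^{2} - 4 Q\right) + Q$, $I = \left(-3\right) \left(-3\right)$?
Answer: $23328$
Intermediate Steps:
$I = 9$
$r = -24$ ($r = \left(-4\right) 6 = -24$)
$O{\left(Q \right)} = Q^{2} - 3 Q$
$4 O{\left(r \right)} I = 4 \left(- 24 \left(-3 - 24\right)\right) 9 = 4 \left(\left(-24\right) \left(-27\right)\right) 9 = 4 \cdot 648 \cdot 9 = 2592 \cdot 9 = 23328$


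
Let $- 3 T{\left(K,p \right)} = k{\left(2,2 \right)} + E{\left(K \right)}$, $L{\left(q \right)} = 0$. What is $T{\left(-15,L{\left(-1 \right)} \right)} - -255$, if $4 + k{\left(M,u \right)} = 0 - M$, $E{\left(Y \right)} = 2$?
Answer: $\frac{769}{3} \approx 256.33$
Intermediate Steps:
$k{\left(M,u \right)} = -4 - M$ ($k{\left(M,u \right)} = -4 + \left(0 - M\right) = -4 - M$)
$T{\left(K,p \right)} = \frac{4}{3}$ ($T{\left(K,p \right)} = - \frac{\left(-4 - 2\right) + 2}{3} = - \frac{-6 + 2}{3} = \left(- \frac{1}{3}\right) \left(-4\right) = \frac{4}{3}$)
$T{\left(-15,L{\left(-1 \right)} \right)} - -255 = \frac{4}{3} - -255 = \frac{4}{3} + 255 = \frac{769}{3}$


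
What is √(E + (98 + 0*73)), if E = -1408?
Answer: I*√1310 ≈ 36.194*I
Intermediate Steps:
√(E + (98 + 0*73)) = √(-1408 + (98 + 0*73)) = √(-1408 + (98 + 0)) = √(-1408 + 98) = √(-1310) = I*√1310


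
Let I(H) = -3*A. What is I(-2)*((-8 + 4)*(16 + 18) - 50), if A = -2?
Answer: -1116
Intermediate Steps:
I(H) = 6 (I(H) = -3*(-2) = 6)
I(-2)*((-8 + 4)*(16 + 18) - 50) = 6*((-8 + 4)*(16 + 18) - 50) = 6*(-4*34 - 50) = 6*(-136 - 50) = 6*(-186) = -1116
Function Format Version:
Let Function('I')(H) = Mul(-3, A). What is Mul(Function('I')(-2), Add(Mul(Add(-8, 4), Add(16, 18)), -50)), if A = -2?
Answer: -1116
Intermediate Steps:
Function('I')(H) = 6 (Function('I')(H) = Mul(-3, -2) = 6)
Mul(Function('I')(-2), Add(Mul(Add(-8, 4), Add(16, 18)), -50)) = Mul(6, Add(Mul(Add(-8, 4), Add(16, 18)), -50)) = Mul(6, Add(Mul(-4, 34), -50)) = Mul(6, Add(-136, -50)) = Mul(6, -186) = -1116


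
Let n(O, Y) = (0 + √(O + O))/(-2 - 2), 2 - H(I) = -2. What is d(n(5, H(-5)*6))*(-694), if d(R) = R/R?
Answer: -694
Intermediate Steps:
H(I) = 4 (H(I) = 2 - 1*(-2) = 2 + 2 = 4)
n(O, Y) = -√2*√O/4 (n(O, Y) = (0 + √(2*O))/(-4) = (0 + √2*√O)*(-¼) = (√2*√O)*(-¼) = -√2*√O/4)
d(R) = 1
d(n(5, H(-5)*6))*(-694) = 1*(-694) = -694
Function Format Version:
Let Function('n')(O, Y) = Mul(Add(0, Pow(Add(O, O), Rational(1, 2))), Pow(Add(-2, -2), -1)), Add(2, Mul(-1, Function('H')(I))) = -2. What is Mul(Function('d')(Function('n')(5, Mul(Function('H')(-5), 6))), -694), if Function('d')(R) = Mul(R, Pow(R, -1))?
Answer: -694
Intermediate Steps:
Function('H')(I) = 4 (Function('H')(I) = Add(2, Mul(-1, -2)) = Add(2, 2) = 4)
Function('n')(O, Y) = Mul(Rational(-1, 4), Pow(2, Rational(1, 2)), Pow(O, Rational(1, 2))) (Function('n')(O, Y) = Mul(Add(0, Pow(Mul(2, O), Rational(1, 2))), Pow(-4, -1)) = Mul(Add(0, Mul(Pow(2, Rational(1, 2)), Pow(O, Rational(1, 2)))), Rational(-1, 4)) = Mul(Mul(Pow(2, Rational(1, 2)), Pow(O, Rational(1, 2))), Rational(-1, 4)) = Mul(Rational(-1, 4), Pow(2, Rational(1, 2)), Pow(O, Rational(1, 2))))
Function('d')(R) = 1
Mul(Function('d')(Function('n')(5, Mul(Function('H')(-5), 6))), -694) = Mul(1, -694) = -694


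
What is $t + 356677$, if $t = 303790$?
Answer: $660467$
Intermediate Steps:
$t + 356677 = 303790 + 356677 = 660467$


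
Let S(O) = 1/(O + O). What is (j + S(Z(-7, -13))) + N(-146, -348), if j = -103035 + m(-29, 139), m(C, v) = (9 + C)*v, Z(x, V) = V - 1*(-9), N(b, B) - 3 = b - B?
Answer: -844881/8 ≈ -1.0561e+5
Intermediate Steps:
N(b, B) = 3 + b - B (N(b, B) = 3 + (b - B) = 3 + b - B)
Z(x, V) = 9 + V (Z(x, V) = V + 9 = 9 + V)
m(C, v) = v*(9 + C)
S(O) = 1/(2*O)
j = -105815 (j = -103035 + 139*(9 - 29) = -103035 + 139*(-20) = -103035 - 2780 = -105815)
(j + S(Z(-7, -13))) + N(-146, -348) = (-105815 + 1/(2*(9 - 13))) + (3 - 146 - 1*(-348)) = (-105815 + (1/2)/(-4)) + (3 - 146 + 348) = (-105815 + (1/2)*(-1/4)) + 205 = (-105815 - 1/8) + 205 = -846521/8 + 205 = -844881/8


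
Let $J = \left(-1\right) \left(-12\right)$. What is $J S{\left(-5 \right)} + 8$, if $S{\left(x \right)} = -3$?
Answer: $-28$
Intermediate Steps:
$J = 12$
$J S{\left(-5 \right)} + 8 = 12 \left(-3\right) + 8 = -36 + 8 = -28$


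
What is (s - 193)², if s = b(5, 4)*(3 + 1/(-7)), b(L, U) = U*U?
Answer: 1062961/49 ≈ 21693.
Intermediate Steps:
b(L, U) = U²
s = 320/7 (s = 4²*(3 + 1/(-7)) = 16*(3 - ⅐) = 16*(20/7) = 320/7 ≈ 45.714)
(s - 193)² = (320/7 - 193)² = (-1031/7)² = 1062961/49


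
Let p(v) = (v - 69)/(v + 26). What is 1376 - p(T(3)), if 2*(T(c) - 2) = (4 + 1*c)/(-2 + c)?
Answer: 86815/63 ≈ 1378.0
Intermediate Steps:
T(c) = 2 + (4 + c)/(2*(-2 + c)) (T(c) = 2 + ((4 + 1*c)/(-2 + c))/2 = 2 + ((4 + c)/(-2 + c))/2 = 2 + (4 + c)/(2*(-2 + c)))
p(v) = (-69 + v)/(26 + v)
1376 - p(T(3)) = 1376 - (-69 + (-4 + 5*3)/(2*(-2 + 3)))/(26 + (-4 + 5*3)/(2*(-2 + 3))) = 1376 - (-69 + (½)*(-4 + 15)/1)/(26 + (½)*(-4 + 15)/1) = 1376 - (-69 + (½)*1*11)/(26 + (½)*1*11) = 1376 - (-69 + 11/2)/(26 + 11/2) = 1376 - (-127)/(63/2*2) = 1376 - 2*(-127)/(63*2) = 1376 - 1*(-127/63) = 1376 + 127/63 = 86815/63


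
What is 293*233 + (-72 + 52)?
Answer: 68249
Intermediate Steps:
293*233 + (-72 + 52) = 68269 - 20 = 68249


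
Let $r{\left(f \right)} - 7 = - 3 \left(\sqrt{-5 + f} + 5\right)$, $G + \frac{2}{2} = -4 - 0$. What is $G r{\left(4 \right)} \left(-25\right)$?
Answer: $-1000 - 375 i \approx -1000.0 - 375.0 i$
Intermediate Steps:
$G = -5$ ($G = -1 - 4 = -5$)
$r{\left(f \right)} = -8 - 3 \sqrt{-5 + f}$ ($r{\left(f \right)} = 7 - 3 \left(\sqrt{-5 + f} + 5\right) = 7 - 3 \left(5 + \sqrt{-5 + f}\right) = 7 - \left(15 + 3 \sqrt{-5 + f}\right) = -8 - 3 \sqrt{-5 + f}$)
$G r{\left(4 \right)} \left(-25\right) = - 5 \left(-8 - 3 \sqrt{-5 + 4}\right) \left(-25\right) = - 5 \left(-8 - 3 \sqrt{-1}\right) \left(-25\right) = - 5 \left(-8 - 3 i\right) \left(-25\right) = \left(40 + 15 i\right) \left(-25\right) = -1000 - 375 i$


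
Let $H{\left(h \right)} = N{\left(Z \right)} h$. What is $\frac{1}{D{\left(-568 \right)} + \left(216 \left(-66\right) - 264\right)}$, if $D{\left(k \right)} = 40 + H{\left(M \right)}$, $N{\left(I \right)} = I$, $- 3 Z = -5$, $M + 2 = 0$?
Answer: $- \frac{3}{43450} \approx -6.9045 \cdot 10^{-5}$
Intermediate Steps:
$M = -2$ ($M = -2 + 0 = -2$)
$Z = \frac{5}{3}$ ($Z = \left(- \frac{1}{3}\right) \left(-5\right) = \frac{5}{3} \approx 1.6667$)
$H{\left(h \right)} = \frac{5 h}{3}$
$D{\left(k \right)} = \frac{110}{3}$ ($D{\left(k \right)} = 40 + \frac{5}{3} \left(-2\right) = 40 - \frac{10}{3} = \frac{110}{3}$)
$\frac{1}{D{\left(-568 \right)} + \left(216 \left(-66\right) - 264\right)} = \frac{1}{\frac{110}{3} + \left(216 \left(-66\right) - 264\right)} = \frac{1}{\frac{110}{3} - 14520} = \frac{1}{- \frac{43450}{3}} = - \frac{3}{43450}$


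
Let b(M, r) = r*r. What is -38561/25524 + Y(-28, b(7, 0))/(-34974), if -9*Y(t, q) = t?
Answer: -674355911/446338188 ≈ -1.5109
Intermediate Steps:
b(M, r) = r²
Y(t, q) = -t/9
-38561/25524 + Y(-28, b(7, 0))/(-34974) = -38561/25524 - ⅑*(-28)/(-34974) = -38561*1/25524 + (28/9)*(-1/34974) = -38561/25524 - 14/157383 = -674355911/446338188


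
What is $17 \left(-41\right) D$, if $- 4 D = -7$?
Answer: $- \frac{4879}{4} \approx -1219.8$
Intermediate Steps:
$D = \frac{7}{4}$ ($D = \left(- \frac{1}{4}\right) \left(-7\right) = \frac{7}{4} \approx 1.75$)
$17 \left(-41\right) D = 17 \left(-41\right) \frac{7}{4} = \left(-697\right) \frac{7}{4} = - \frac{4879}{4}$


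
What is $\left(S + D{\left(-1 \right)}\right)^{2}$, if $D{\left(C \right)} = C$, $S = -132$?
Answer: $17689$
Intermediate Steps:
$\left(S + D{\left(-1 \right)}\right)^{2} = \left(-132 - 1\right)^{2} = \left(-133\right)^{2} = 17689$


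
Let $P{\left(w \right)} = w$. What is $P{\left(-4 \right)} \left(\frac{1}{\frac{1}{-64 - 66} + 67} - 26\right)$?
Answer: $\frac{905216}{8709} \approx 103.94$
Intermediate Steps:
$P{\left(-4 \right)} \left(\frac{1}{\frac{1}{-64 - 66} + 67} - 26\right) = - 4 \left(\frac{1}{\frac{1}{-64 - 66} + 67} - 26\right) = - 4 \left(\frac{1}{\frac{1}{-130} + 67} - 26\right) = - 4 \left(\frac{1}{- \frac{1}{130} + 67} - 26\right) = - 4 \left(\frac{1}{\frac{8709}{130}} - 26\right) = - 4 \left(\frac{130}{8709} - 26\right) = \left(-4\right) \left(- \frac{226304}{8709}\right) = \frac{905216}{8709}$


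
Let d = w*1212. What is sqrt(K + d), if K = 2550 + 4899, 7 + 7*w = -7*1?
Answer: 5*sqrt(201) ≈ 70.887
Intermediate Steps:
w = -2 (w = -1 + (-7*1)/7 = -1 + (1/7)*(-7) = -1 - 1 = -2)
K = 7449
d = -2424 (d = -2*1212 = -2424)
sqrt(K + d) = sqrt(7449 - 2424) = sqrt(5025) = 5*sqrt(201)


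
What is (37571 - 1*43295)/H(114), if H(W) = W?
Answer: -954/19 ≈ -50.211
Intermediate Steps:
(37571 - 1*43295)/H(114) = (37571 - 1*43295)/114 = (37571 - 43295)*(1/114) = -5724*1/114 = -954/19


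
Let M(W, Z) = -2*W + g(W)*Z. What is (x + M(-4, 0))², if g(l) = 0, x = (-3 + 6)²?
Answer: 289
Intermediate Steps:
x = 9 (x = 3² = 9)
M(W, Z) = -2*W (M(W, Z) = -2*W + 0*Z = -2*W + 0 = -2*W)
(x + M(-4, 0))² = (9 - 2*(-4))² = (9 + 8)² = 17² = 289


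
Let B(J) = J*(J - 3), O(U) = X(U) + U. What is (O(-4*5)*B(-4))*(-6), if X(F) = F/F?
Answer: 3192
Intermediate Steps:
X(F) = 1
O(U) = 1 + U
B(J) = J*(-3 + J)
(O(-4*5)*B(-4))*(-6) = ((1 - 4*5)*(-4*(-3 - 4)))*(-6) = ((1 - 20)*(-4*(-7)))*(-6) = -19*28*(-6) = -532*(-6) = 3192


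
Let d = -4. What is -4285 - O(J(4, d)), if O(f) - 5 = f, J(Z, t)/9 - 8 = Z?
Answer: -4398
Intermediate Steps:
J(Z, t) = 72 + 9*Z
O(f) = 5 + f
-4285 - O(J(4, d)) = -4285 - (5 + (72 + 9*4)) = -4285 - (5 + (72 + 36)) = -4285 - (5 + 108) = -4285 - 1*113 = -4285 - 113 = -4398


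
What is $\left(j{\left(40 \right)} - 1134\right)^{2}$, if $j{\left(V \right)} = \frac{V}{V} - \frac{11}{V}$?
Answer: $\frac{2054899561}{1600} \approx 1.2843 \cdot 10^{6}$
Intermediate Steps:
$j{\left(V \right)} = 1 - \frac{11}{V}$
$\left(j{\left(40 \right)} - 1134\right)^{2} = \left(\frac{-11 + 40}{40} - 1134\right)^{2} = \left(\frac{1}{40} \cdot 29 - 1134\right)^{2} = \left(\frac{29}{40} - 1134\right)^{2} = \left(- \frac{45331}{40}\right)^{2} = \frac{2054899561}{1600}$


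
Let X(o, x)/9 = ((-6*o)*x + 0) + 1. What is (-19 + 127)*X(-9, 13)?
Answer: 683316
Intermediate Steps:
X(o, x) = 9 - 54*o*x (X(o, x) = 9*(((-6*o)*x + 0) + 1) = 9*((-6*o*x + 0) + 1) = 9*(-6*o*x + 1) = 9*(1 - 6*o*x) = 9 - 54*o*x)
(-19 + 127)*X(-9, 13) = (-19 + 127)*(9 - 54*(-9)*13) = 108*(9 + 6318) = 108*6327 = 683316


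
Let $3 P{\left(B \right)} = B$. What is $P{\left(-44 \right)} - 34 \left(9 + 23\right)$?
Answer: $- \frac{3308}{3} \approx -1102.7$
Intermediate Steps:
$P{\left(B \right)} = \frac{B}{3}$
$P{\left(-44 \right)} - 34 \left(9 + 23\right) = \frac{1}{3} \left(-44\right) - 34 \left(9 + 23\right) = - \frac{44}{3} - 1088 = - \frac{3308}{3}$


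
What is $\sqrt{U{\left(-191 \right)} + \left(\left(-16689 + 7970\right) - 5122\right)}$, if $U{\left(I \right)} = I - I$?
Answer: $i \sqrt{13841} \approx 117.65 i$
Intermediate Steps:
$U{\left(I \right)} = 0$
$\sqrt{U{\left(-191 \right)} + \left(\left(-16689 + 7970\right) - 5122\right)} = \sqrt{0 + \left(\left(-16689 + 7970\right) - 5122\right)} = \sqrt{0 - 13841} = \sqrt{-13841} = i \sqrt{13841}$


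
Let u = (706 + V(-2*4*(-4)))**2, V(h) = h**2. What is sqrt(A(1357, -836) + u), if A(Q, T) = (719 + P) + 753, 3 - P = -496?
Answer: 11*sqrt(24751) ≈ 1730.6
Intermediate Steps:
P = 499 (P = 3 - 1*(-496) = 3 + 496 = 499)
A(Q, T) = 1971 (A(Q, T) = (719 + 499) + 753 = 1218 + 753 = 1971)
u = 2992900 (u = (706 + (-2*4*(-4))**2)**2 = (706 + (-8*(-4))**2)**2 = (706 + 32**2)**2 = (706 + 1024)**2 = 1730**2 = 2992900)
sqrt(A(1357, -836) + u) = sqrt(1971 + 2992900) = sqrt(2994871) = 11*sqrt(24751)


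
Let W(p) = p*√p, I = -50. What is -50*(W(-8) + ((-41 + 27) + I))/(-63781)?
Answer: -3200/63781 - 800*I*√2/63781 ≈ -0.050172 - 0.017738*I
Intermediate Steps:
W(p) = p^(3/2)
-50*(W(-8) + ((-41 + 27) + I))/(-63781) = -50*((-8)^(3/2) + ((-41 + 27) - 50))/(-63781) = -50*(-16*I*√2 + (-14 - 50))*(-1/63781) = -50*(-16*I*√2 - 64)*(-1/63781) = -50*(-64 - 16*I*√2)*(-1/63781) = (3200 + 800*I*√2)*(-1/63781) = -3200/63781 - 800*I*√2/63781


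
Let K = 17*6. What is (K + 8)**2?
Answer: 12100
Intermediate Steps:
K = 102
(K + 8)**2 = (102 + 8)**2 = 110**2 = 12100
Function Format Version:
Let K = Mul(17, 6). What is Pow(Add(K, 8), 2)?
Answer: 12100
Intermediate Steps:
K = 102
Pow(Add(K, 8), 2) = Pow(Add(102, 8), 2) = Pow(110, 2) = 12100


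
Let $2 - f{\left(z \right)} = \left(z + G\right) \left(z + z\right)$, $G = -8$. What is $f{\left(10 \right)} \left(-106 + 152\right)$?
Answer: $-1748$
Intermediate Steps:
$f{\left(z \right)} = 2 - 2 z \left(-8 + z\right)$ ($f{\left(z \right)} = 2 - \left(z - 8\right) \left(z + z\right) = 2 - \left(-8 + z\right) 2 z = 2 - 2 z \left(-8 + z\right)$)
$f{\left(10 \right)} \left(-106 + 152\right) = \left(2 - 2 \cdot 10^{2} + 16 \cdot 10\right) \left(-106 + 152\right) = \left(2 - 200 + 160\right) 46 = \left(-38\right) 46 = -1748$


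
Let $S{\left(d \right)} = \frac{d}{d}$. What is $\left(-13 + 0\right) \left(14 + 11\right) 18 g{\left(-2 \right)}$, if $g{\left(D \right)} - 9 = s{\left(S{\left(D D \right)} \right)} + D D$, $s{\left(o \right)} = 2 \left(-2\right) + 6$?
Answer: $-87750$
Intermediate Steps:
$S{\left(d \right)} = 1$
$s{\left(o \right)} = 2$ ($s{\left(o \right)} = -4 + 6 = 2$)
$g{\left(D \right)} = 11 + D^{2}$ ($g{\left(D \right)} = 9 + \left(2 + D D\right) = 9 + \left(2 + D^{2}\right) = 11 + D^{2}$)
$\left(-13 + 0\right) \left(14 + 11\right) 18 g{\left(-2 \right)} = \left(-13 + 0\right) \left(14 + 11\right) 18 \left(11 + \left(-2\right)^{2}\right) = \left(-13\right) 25 \cdot 18 \left(11 + 4\right) = \left(-325\right) 18 \cdot 15 = \left(-5850\right) 15 = -87750$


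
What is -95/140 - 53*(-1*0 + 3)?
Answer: -4471/28 ≈ -159.68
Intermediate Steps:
-95/140 - 53*(-1*0 + 3) = -95*1/140 - 53*(0 + 3) = -19/28 - 53*3 = -19/28 - 159 = -4471/28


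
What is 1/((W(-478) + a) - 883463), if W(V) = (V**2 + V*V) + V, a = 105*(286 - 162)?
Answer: -1/413953 ≈ -2.4157e-6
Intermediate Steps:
a = 13020 (a = 105*124 = 13020)
W(V) = V + 2*V**2 (W(V) = (V**2 + V**2) + V = 2*V**2 + V = V + 2*V**2)
1/((W(-478) + a) - 883463) = 1/((-478*(1 + 2*(-478)) + 13020) - 883463) = 1/((-478*(1 - 956) + 13020) - 883463) = 1/((-478*(-955) + 13020) - 883463) = 1/((456490 + 13020) - 883463) = 1/(469510 - 883463) = 1/(-413953) = -1/413953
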